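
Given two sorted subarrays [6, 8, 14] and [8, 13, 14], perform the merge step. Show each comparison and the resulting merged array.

Merging process:

Compare 6 vs 8: take 6 from left. Merged: [6]
Compare 8 vs 8: take 8 from left. Merged: [6, 8]
Compare 14 vs 8: take 8 from right. Merged: [6, 8, 8]
Compare 14 vs 13: take 13 from right. Merged: [6, 8, 8, 13]
Compare 14 vs 14: take 14 from left. Merged: [6, 8, 8, 13, 14]
Append remaining from right: [14]. Merged: [6, 8, 8, 13, 14, 14]

Final merged array: [6, 8, 8, 13, 14, 14]
Total comparisons: 5

The merged array is [6, 8, 8, 13, 14, 14], requiring 5 comparisons. The merge step runs in O(n) time where n is the total number of elements.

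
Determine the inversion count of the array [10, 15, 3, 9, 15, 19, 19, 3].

Finding inversions in [10, 15, 3, 9, 15, 19, 19, 3]:

(0, 2): arr[0]=10 > arr[2]=3
(0, 3): arr[0]=10 > arr[3]=9
(0, 7): arr[0]=10 > arr[7]=3
(1, 2): arr[1]=15 > arr[2]=3
(1, 3): arr[1]=15 > arr[3]=9
(1, 7): arr[1]=15 > arr[7]=3
(3, 7): arr[3]=9 > arr[7]=3
(4, 7): arr[4]=15 > arr[7]=3
(5, 7): arr[5]=19 > arr[7]=3
(6, 7): arr[6]=19 > arr[7]=3

Total inversions: 10

The array has 10 inversion(s): (0,2), (0,3), (0,7), (1,2), (1,3), (1,7), (3,7), (4,7), (5,7), (6,7). Each pair (i,j) satisfies i < j and arr[i] > arr[j].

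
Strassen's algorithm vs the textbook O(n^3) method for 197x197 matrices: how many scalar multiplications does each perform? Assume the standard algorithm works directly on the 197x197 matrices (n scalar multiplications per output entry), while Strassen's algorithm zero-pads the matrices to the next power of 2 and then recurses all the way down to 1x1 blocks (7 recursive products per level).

Matrix multiplication for 197x197 matrices:

Strassen's algorithm requires power-of-2 dimensions. Pad 197x197 to 256x256 (next power of 2).

Standard algorithm: 197^3 = 7645373 multiplications
Strassen's algorithm: 7^(log2(256)) = 7^8 = 5764801 multiplications
Savings: 7645373 - 5764801 = 1880572 multiplications

Standard: 7645373 multiplications (197^3). Strassen: 5764801 multiplications (7^8, after padding to 256x256). Strassen reduces 8 recursive multiplications to 7 at each level.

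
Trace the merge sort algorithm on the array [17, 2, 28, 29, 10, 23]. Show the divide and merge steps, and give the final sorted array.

Merge sort trace:

Split: [17, 2, 28, 29, 10, 23] -> [17, 2, 28] and [29, 10, 23]
  Split: [17, 2, 28] -> [17] and [2, 28]
    Split: [2, 28] -> [2] and [28]
    Merge: [2] + [28] -> [2, 28]
  Merge: [17] + [2, 28] -> [2, 17, 28]
  Split: [29, 10, 23] -> [29] and [10, 23]
    Split: [10, 23] -> [10] and [23]
    Merge: [10] + [23] -> [10, 23]
  Merge: [29] + [10, 23] -> [10, 23, 29]
Merge: [2, 17, 28] + [10, 23, 29] -> [2, 10, 17, 23, 28, 29]

Final sorted array: [2, 10, 17, 23, 28, 29]

The merge sort proceeds by recursively splitting the array and merging sorted halves.
After all merges, the sorted array is [2, 10, 17, 23, 28, 29].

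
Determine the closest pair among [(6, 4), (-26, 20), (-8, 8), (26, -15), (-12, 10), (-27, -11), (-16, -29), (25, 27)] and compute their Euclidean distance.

Computing all pairwise distances among 8 points:

d((6, 4), (-26, 20)) = 35.7771
d((6, 4), (-8, 8)) = 14.5602
d((6, 4), (26, -15)) = 27.5862
d((6, 4), (-12, 10)) = 18.9737
d((6, 4), (-27, -11)) = 36.2491
d((6, 4), (-16, -29)) = 39.6611
d((6, 4), (25, 27)) = 29.8329
d((-26, 20), (-8, 8)) = 21.6333
d((-26, 20), (26, -15)) = 62.6817
d((-26, 20), (-12, 10)) = 17.2047
d((-26, 20), (-27, -11)) = 31.0161
d((-26, 20), (-16, -29)) = 50.01
d((-26, 20), (25, 27)) = 51.4782
d((-8, 8), (26, -15)) = 41.0488
d((-8, 8), (-12, 10)) = 4.4721 <-- minimum
d((-8, 8), (-27, -11)) = 26.8701
d((-8, 8), (-16, -29)) = 37.855
d((-8, 8), (25, 27)) = 38.0789
d((26, -15), (-12, 10)) = 45.4863
d((26, -15), (-27, -11)) = 53.1507
d((26, -15), (-16, -29)) = 44.2719
d((26, -15), (25, 27)) = 42.0119
d((-12, 10), (-27, -11)) = 25.807
d((-12, 10), (-16, -29)) = 39.2046
d((-12, 10), (25, 27)) = 40.7185
d((-27, -11), (-16, -29)) = 21.095
d((-27, -11), (25, 27)) = 64.405
d((-16, -29), (25, 27)) = 69.4046

Closest pair: (-8, 8) and (-12, 10) with distance 4.4721

The closest pair is (-8, 8) and (-12, 10) with Euclidean distance 4.4721. For 8 points, brute-force pairwise comparison is shown above. For large n, the divide-and-conquer algorithm (sort by x, recurse on halves, check the dividing strip) achieves O(n log n).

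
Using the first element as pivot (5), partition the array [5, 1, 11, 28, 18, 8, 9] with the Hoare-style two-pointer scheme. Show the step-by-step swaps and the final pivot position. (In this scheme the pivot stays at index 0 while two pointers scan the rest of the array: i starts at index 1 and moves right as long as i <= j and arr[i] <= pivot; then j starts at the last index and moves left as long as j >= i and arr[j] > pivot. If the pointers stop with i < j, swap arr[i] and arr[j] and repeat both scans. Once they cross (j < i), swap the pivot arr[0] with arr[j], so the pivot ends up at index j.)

Hoare-style two-pointer partition with pivot = 5:

Initial array: [5, 1, 11, 28, 18, 8, 9]

Pointers start at i = 1, j = 6.
i ends at 2, j ends at 1: the pointers have crossed (j < i), so scanning stops.

Swap pivot arr[0] with arr[1] to place pivot at position 1: [1, 5, 11, 28, 18, 8, 9]
Pivot position: 1

After partitioning with pivot 5, the array becomes [1, 5, 11, 28, 18, 8, 9]. The pivot is placed at index 1. All elements to the left of the pivot are <= 5, and all elements to the right are > 5.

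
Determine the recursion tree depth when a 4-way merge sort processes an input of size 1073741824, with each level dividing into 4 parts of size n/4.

For divide and conquer with division factor 4:

Problem sizes at each level:
Level 0: 1073741824
Level 1: 268435456
Level 2: 67108864
Level 3: 16777216
Level 4: 4194304
Level 5: 1048576
Level 6: 262144
Level 7: 65536
Level 8: 16384
Level 9: 4096
Level 10: 1024
Level 11: 256
Level 12: 64
Level 13: 16
Level 14: 4
Level 15: 1

The root is level 0 and the size-1 base case is level 15 (the tree spans levels 0 through 15, i.e. 16 levels counting the root), so the depth is the number of divisions: log_4(1073741824) = 15

The recursion tree depth is log_4(1073741824) = 15. At each level, the problem size is divided by 4, so it takes 15 divisions to reduce to a base case of size 1. The algorithm makes 4 recursive calls at each level.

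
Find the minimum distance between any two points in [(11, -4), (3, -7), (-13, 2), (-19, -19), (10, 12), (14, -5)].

Computing all pairwise distances among 6 points:

d((11, -4), (3, -7)) = 8.544
d((11, -4), (-13, 2)) = 24.7386
d((11, -4), (-19, -19)) = 33.541
d((11, -4), (10, 12)) = 16.0312
d((11, -4), (14, -5)) = 3.1623 <-- minimum
d((3, -7), (-13, 2)) = 18.3576
d((3, -7), (-19, -19)) = 25.0599
d((3, -7), (10, 12)) = 20.2485
d((3, -7), (14, -5)) = 11.1803
d((-13, 2), (-19, -19)) = 21.8403
d((-13, 2), (10, 12)) = 25.0799
d((-13, 2), (14, -5)) = 27.8927
d((-19, -19), (10, 12)) = 42.45
d((-19, -19), (14, -5)) = 35.8469
d((10, 12), (14, -5)) = 17.4642

Closest pair: (11, -4) and (14, -5) with distance 3.1623

The closest pair is (11, -4) and (14, -5) with Euclidean distance 3.1623. For 6 points, brute-force pairwise comparison is shown above. For large n, the divide-and-conquer algorithm (sort by x, recurse on halves, check the dividing strip) achieves O(n log n).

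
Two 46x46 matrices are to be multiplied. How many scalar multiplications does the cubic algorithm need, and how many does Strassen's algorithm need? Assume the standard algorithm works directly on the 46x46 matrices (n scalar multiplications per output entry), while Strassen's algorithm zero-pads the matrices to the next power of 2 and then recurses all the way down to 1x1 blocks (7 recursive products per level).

Matrix multiplication for 46x46 matrices:

Strassen's algorithm requires power-of-2 dimensions. Pad 46x46 to 64x64 (next power of 2).

Standard algorithm: 46^3 = 97336 multiplications
Strassen's algorithm: 7^(log2(64)) = 7^6 = 117649 multiplications
Difference: 97336 - 117649 = -20313 (Strassen uses MORE here due to padding overhead — for small or just-over-power-of-2 n, padding can outweigh the per-level savings)

Standard: 97336 multiplications (46^3). Strassen: 117649 multiplications (7^6, after padding to 64x64). Strassen reduces 8 recursive multiplications to 7 at each level.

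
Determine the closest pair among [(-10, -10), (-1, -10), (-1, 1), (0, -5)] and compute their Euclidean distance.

Computing all pairwise distances among 4 points:

d((-10, -10), (-1, -10)) = 9.0
d((-10, -10), (-1, 1)) = 14.2127
d((-10, -10), (0, -5)) = 11.1803
d((-1, -10), (-1, 1)) = 11.0
d((-1, -10), (0, -5)) = 5.099 <-- minimum
d((-1, 1), (0, -5)) = 6.0828

Closest pair: (-1, -10) and (0, -5) with distance 5.099

The closest pair is (-1, -10) and (0, -5) with Euclidean distance 5.099. For 4 points, brute-force pairwise comparison is shown above. For large n, the divide-and-conquer algorithm (sort by x, recurse on halves, check the dividing strip) achieves O(n log n).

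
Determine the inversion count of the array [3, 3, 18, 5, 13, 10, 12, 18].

Finding inversions in [3, 3, 18, 5, 13, 10, 12, 18]:

(2, 3): arr[2]=18 > arr[3]=5
(2, 4): arr[2]=18 > arr[4]=13
(2, 5): arr[2]=18 > arr[5]=10
(2, 6): arr[2]=18 > arr[6]=12
(4, 5): arr[4]=13 > arr[5]=10
(4, 6): arr[4]=13 > arr[6]=12

Total inversions: 6

The array has 6 inversion(s): (2,3), (2,4), (2,5), (2,6), (4,5), (4,6). Each pair (i,j) satisfies i < j and arr[i] > arr[j].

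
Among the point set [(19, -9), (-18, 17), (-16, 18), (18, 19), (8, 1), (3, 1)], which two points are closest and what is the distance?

Computing all pairwise distances among 6 points:

d((19, -9), (-18, 17)) = 45.2217
d((19, -9), (-16, 18)) = 44.2041
d((19, -9), (18, 19)) = 28.0179
d((19, -9), (8, 1)) = 14.8661
d((19, -9), (3, 1)) = 18.868
d((-18, 17), (-16, 18)) = 2.2361 <-- minimum
d((-18, 17), (18, 19)) = 36.0555
d((-18, 17), (8, 1)) = 30.5287
d((-18, 17), (3, 1)) = 26.4008
d((-16, 18), (18, 19)) = 34.0147
d((-16, 18), (8, 1)) = 29.4109
d((-16, 18), (3, 1)) = 25.4951
d((18, 19), (8, 1)) = 20.5913
d((18, 19), (3, 1)) = 23.4307
d((8, 1), (3, 1)) = 5.0

Closest pair: (-18, 17) and (-16, 18) with distance 2.2361

The closest pair is (-18, 17) and (-16, 18) with Euclidean distance 2.2361. For 6 points, brute-force pairwise comparison is shown above. For large n, the divide-and-conquer algorithm (sort by x, recurse on halves, check the dividing strip) achieves O(n log n).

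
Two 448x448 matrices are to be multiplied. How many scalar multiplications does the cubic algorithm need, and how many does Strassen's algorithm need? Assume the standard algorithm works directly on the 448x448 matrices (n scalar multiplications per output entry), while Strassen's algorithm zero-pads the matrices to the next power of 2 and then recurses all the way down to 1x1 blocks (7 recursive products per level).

Matrix multiplication for 448x448 matrices:

Strassen's algorithm requires power-of-2 dimensions. Pad 448x448 to 512x512 (next power of 2).

Standard algorithm: 448^3 = 89915392 multiplications
Strassen's algorithm: 7^(log2(512)) = 7^9 = 40353607 multiplications
Savings: 89915392 - 40353607 = 49561785 multiplications

Standard: 89915392 multiplications (448^3). Strassen: 40353607 multiplications (7^9, after padding to 512x512). Strassen reduces 8 recursive multiplications to 7 at each level.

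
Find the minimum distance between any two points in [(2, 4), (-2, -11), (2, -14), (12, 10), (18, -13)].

Computing all pairwise distances among 5 points:

d((2, 4), (-2, -11)) = 15.5242
d((2, 4), (2, -14)) = 18.0
d((2, 4), (12, 10)) = 11.6619
d((2, 4), (18, -13)) = 23.3452
d((-2, -11), (2, -14)) = 5.0 <-- minimum
d((-2, -11), (12, 10)) = 25.2389
d((-2, -11), (18, -13)) = 20.0998
d((2, -14), (12, 10)) = 26.0
d((2, -14), (18, -13)) = 16.0312
d((12, 10), (18, -13)) = 23.7697

Closest pair: (-2, -11) and (2, -14) with distance 5.0

The closest pair is (-2, -11) and (2, -14) with Euclidean distance 5.0. For 5 points, brute-force pairwise comparison is shown above. For large n, the divide-and-conquer algorithm (sort by x, recurse on halves, check the dividing strip) achieves O(n log n).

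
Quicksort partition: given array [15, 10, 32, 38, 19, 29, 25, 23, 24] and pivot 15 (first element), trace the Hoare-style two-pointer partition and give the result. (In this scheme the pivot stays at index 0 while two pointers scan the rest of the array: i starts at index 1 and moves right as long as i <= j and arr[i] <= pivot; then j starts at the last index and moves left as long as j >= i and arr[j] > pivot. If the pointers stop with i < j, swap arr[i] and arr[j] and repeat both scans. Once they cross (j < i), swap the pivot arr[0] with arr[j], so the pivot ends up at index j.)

Hoare-style two-pointer partition with pivot = 15:

Initial array: [15, 10, 32, 38, 19, 29, 25, 23, 24]

Pointers start at i = 1, j = 8.
i ends at 2, j ends at 1: the pointers have crossed (j < i), so scanning stops.

Swap pivot arr[0] with arr[1] to place pivot at position 1: [10, 15, 32, 38, 19, 29, 25, 23, 24]
Pivot position: 1

After partitioning with pivot 15, the array becomes [10, 15, 32, 38, 19, 29, 25, 23, 24]. The pivot is placed at index 1. All elements to the left of the pivot are <= 15, and all elements to the right are > 15.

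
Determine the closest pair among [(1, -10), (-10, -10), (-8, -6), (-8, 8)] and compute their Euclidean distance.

Computing all pairwise distances among 4 points:

d((1, -10), (-10, -10)) = 11.0
d((1, -10), (-8, -6)) = 9.8489
d((1, -10), (-8, 8)) = 20.1246
d((-10, -10), (-8, -6)) = 4.4721 <-- minimum
d((-10, -10), (-8, 8)) = 18.1108
d((-8, -6), (-8, 8)) = 14.0

Closest pair: (-10, -10) and (-8, -6) with distance 4.4721

The closest pair is (-10, -10) and (-8, -6) with Euclidean distance 4.4721. For 4 points, brute-force pairwise comparison is shown above. For large n, the divide-and-conquer algorithm (sort by x, recurse on halves, check the dividing strip) achieves O(n log n).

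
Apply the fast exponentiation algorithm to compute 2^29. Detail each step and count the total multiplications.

Computing 2^29 by squaring (build up from 2^1; each line after the first costs one multiplication):

2^1 = 2
2^2 = (2^1)^2 = 2^2 = 4
2^3 = 2 * 2^2 = 2 * 4 = 8
2^6 = (2^3)^2 = 8^2 = 64
2^7 = 2 * 2^6 = 2 * 64 = 128
2^14 = (2^7)^2 = 128^2 = 16384
2^28 = (2^14)^2 = 16384^2 = 268435456
2^29 = 2 * 2^28 = 2 * 268435456 = 536870912

Result: 536870912
Multiplications needed: 7 (7 lines after 2^1)

2^29 = 536870912. Using exponentiation by squaring, this requires 7 multiplications. The key idea: if the exponent is even, square the half-power; if odd, multiply by the base once.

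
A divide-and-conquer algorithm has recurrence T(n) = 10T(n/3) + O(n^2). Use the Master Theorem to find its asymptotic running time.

Master Theorem for T(n) = 10T(n/3) + O(n^2):

a = 10, b = 3, c = 2
log_b(a) = log_3(10) = 2.0959

Case 1: c = 2 < log_3(10) = 2.0959
T(n) = O(n^(log_3 10))

For T(n) = 10T(n/3) + O(n^2): log_3(10) = 2.0959. This is Case 1 of the Master Theorem (c < log_b(a), work dominated by leaves), giving O(n^(log_3 10)).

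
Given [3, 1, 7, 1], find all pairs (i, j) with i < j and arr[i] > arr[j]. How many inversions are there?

Finding inversions in [3, 1, 7, 1]:

(0, 1): arr[0]=3 > arr[1]=1
(0, 3): arr[0]=3 > arr[3]=1
(2, 3): arr[2]=7 > arr[3]=1

Total inversions: 3

The array has 3 inversion(s): (0,1), (0,3), (2,3). Each pair (i,j) satisfies i < j and arr[i] > arr[j].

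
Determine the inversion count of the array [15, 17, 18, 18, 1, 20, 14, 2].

Finding inversions in [15, 17, 18, 18, 1, 20, 14, 2]:

(0, 4): arr[0]=15 > arr[4]=1
(0, 6): arr[0]=15 > arr[6]=14
(0, 7): arr[0]=15 > arr[7]=2
(1, 4): arr[1]=17 > arr[4]=1
(1, 6): arr[1]=17 > arr[6]=14
(1, 7): arr[1]=17 > arr[7]=2
(2, 4): arr[2]=18 > arr[4]=1
(2, 6): arr[2]=18 > arr[6]=14
(2, 7): arr[2]=18 > arr[7]=2
(3, 4): arr[3]=18 > arr[4]=1
(3, 6): arr[3]=18 > arr[6]=14
(3, 7): arr[3]=18 > arr[7]=2
(5, 6): arr[5]=20 > arr[6]=14
(5, 7): arr[5]=20 > arr[7]=2
(6, 7): arr[6]=14 > arr[7]=2

Total inversions: 15

The array has 15 inversion(s): (0,4), (0,6), (0,7), (1,4), (1,6), (1,7), (2,4), (2,6), (2,7), (3,4), (3,6), (3,7), (5,6), (5,7), (6,7). Each pair (i,j) satisfies i < j and arr[i] > arr[j].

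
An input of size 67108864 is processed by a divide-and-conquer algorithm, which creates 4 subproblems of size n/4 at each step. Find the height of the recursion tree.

For divide and conquer with division factor 4:

Problem sizes at each level:
Level 0: 67108864
Level 1: 16777216
Level 2: 4194304
Level 3: 1048576
Level 4: 262144
Level 5: 65536
Level 6: 16384
Level 7: 4096
Level 8: 1024
Level 9: 256
Level 10: 64
Level 11: 16
Level 12: 4
Level 13: 1

The root is level 0 and the size-1 base case is level 13 (the tree spans levels 0 through 13, i.e. 14 levels counting the root), so the depth is the number of divisions: log_4(67108864) = 13

The recursion tree depth is log_4(67108864) = 13. At each level, the problem size is divided by 4, so it takes 13 divisions to reduce to a base case of size 1. The algorithm makes 4 recursive calls at each level.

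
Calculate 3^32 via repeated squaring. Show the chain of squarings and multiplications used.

Computing 3^32 by squaring (build up from 3^1; each line after the first costs one multiplication):

3^1 = 3
3^2 = (3^1)^2 = 3^2 = 9
3^4 = (3^2)^2 = 9^2 = 81
3^8 = (3^4)^2 = 81^2 = 6561
3^16 = (3^8)^2 = 6561^2 = 43046721
3^32 = (3^16)^2 = 43046721^2 = 1853020188851841

Result: 1853020188851841
Multiplications needed: 5 (5 lines after 3^1)

3^32 = 1853020188851841. Using exponentiation by squaring, this requires 5 multiplications. The key idea: if the exponent is even, square the half-power; if odd, multiply by the base once.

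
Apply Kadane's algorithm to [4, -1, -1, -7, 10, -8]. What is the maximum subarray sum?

Using Kadane's algorithm on [4, -1, -1, -7, 10, -8]:

Scanning through the array:
Position 1 (value -1): max_ending_here = 3, max_so_far = 4
Position 2 (value -1): max_ending_here = 2, max_so_far = 4
Position 3 (value -7): max_ending_here = -5, max_so_far = 4
Position 4 (value 10): max_ending_here = 10, max_so_far = 10
Position 5 (value -8): max_ending_here = 2, max_so_far = 10

Maximum subarray: [10]
Maximum sum: 10

The maximum subarray is [10] with sum 10. This subarray runs from index 4 to index 4.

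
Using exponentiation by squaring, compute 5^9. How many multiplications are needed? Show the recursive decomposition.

Computing 5^9 by squaring (build up from 5^1; each line after the first costs one multiplication):

5^1 = 5
5^2 = (5^1)^2 = 5^2 = 25
5^4 = (5^2)^2 = 25^2 = 625
5^8 = (5^4)^2 = 625^2 = 390625
5^9 = 5 * 5^8 = 5 * 390625 = 1953125

Result: 1953125
Multiplications needed: 4 (4 lines after 5^1)

5^9 = 1953125. Using exponentiation by squaring, this requires 4 multiplications. The key idea: if the exponent is even, square the half-power; if odd, multiply by the base once.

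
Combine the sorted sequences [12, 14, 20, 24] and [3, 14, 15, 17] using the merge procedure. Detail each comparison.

Merging process:

Compare 12 vs 3: take 3 from right. Merged: [3]
Compare 12 vs 14: take 12 from left. Merged: [3, 12]
Compare 14 vs 14: take 14 from left. Merged: [3, 12, 14]
Compare 20 vs 14: take 14 from right. Merged: [3, 12, 14, 14]
Compare 20 vs 15: take 15 from right. Merged: [3, 12, 14, 14, 15]
Compare 20 vs 17: take 17 from right. Merged: [3, 12, 14, 14, 15, 17]
Append remaining from left: [20, 24]. Merged: [3, 12, 14, 14, 15, 17, 20, 24]

Final merged array: [3, 12, 14, 14, 15, 17, 20, 24]
Total comparisons: 6

The merged array is [3, 12, 14, 14, 15, 17, 20, 24], requiring 6 comparisons. The merge step runs in O(n) time where n is the total number of elements.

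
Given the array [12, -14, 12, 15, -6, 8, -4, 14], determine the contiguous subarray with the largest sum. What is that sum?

Using Kadane's algorithm on [12, -14, 12, 15, -6, 8, -4, 14]:

Scanning through the array:
Position 1 (value -14): max_ending_here = -2, max_so_far = 12
Position 2 (value 12): max_ending_here = 12, max_so_far = 12
Position 3 (value 15): max_ending_here = 27, max_so_far = 27
Position 4 (value -6): max_ending_here = 21, max_so_far = 27
Position 5 (value 8): max_ending_here = 29, max_so_far = 29
Position 6 (value -4): max_ending_here = 25, max_so_far = 29
Position 7 (value 14): max_ending_here = 39, max_so_far = 39

Maximum subarray: [12, 15, -6, 8, -4, 14]
Maximum sum: 39

The maximum subarray is [12, 15, -6, 8, -4, 14] with sum 39. This subarray runs from index 2 to index 7.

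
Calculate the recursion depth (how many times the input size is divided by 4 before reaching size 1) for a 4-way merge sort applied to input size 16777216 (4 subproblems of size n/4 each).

For divide and conquer with division factor 4:

Problem sizes at each level:
Level 0: 16777216
Level 1: 4194304
Level 2: 1048576
Level 3: 262144
Level 4: 65536
Level 5: 16384
Level 6: 4096
Level 7: 1024
Level 8: 256
Level 9: 64
Level 10: 16
Level 11: 4
Level 12: 1

The root is level 0 and the size-1 base case is level 12 (the tree spans levels 0 through 12, i.e. 13 levels counting the root), so the depth is the number of divisions: log_4(16777216) = 12

The recursion tree depth is log_4(16777216) = 12. At each level, the problem size is divided by 4, so it takes 12 divisions to reduce to a base case of size 1. The algorithm makes 4 recursive calls at each level.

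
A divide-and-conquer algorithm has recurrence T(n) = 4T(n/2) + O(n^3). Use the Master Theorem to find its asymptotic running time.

Master Theorem for T(n) = 4T(n/2) + O(n^3):

a = 4, b = 2, c = 3
log_b(a) = log_2(4) = 2.0000

Case 3: c = 3 > log_2(4) = 2.0000
T(n) = O(n^3) = O(n^3)

For T(n) = 4T(n/2) + O(n^3): log_2(4) = 2.0000. This is Case 3 of the Master Theorem (c > log_b(a), work dominated by root), giving O(n^3).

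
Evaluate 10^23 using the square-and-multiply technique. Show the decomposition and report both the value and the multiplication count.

Computing 10^23 by squaring (build up from 10^1; each line after the first costs one multiplication):

10^1 = 10
10^2 = (10^1)^2 = 10^2 = 100
10^4 = (10^2)^2 = 100^2 = 10000
10^5 = 10 * 10^4 = 10 * 10000 = 100000
10^10 = (10^5)^2 = 100000^2 = 10000000000
10^11 = 10 * 10^10 = 10 * 10000000000 = 100000000000
10^22 = (10^11)^2 = 100000000000^2 = 10000000000000000000000
10^23 = 10 * 10^22 = 10 * 10000000000000000000000 = 100000000000000000000000

Result: 100000000000000000000000
Multiplications needed: 7 (7 lines after 10^1)

10^23 = 100000000000000000000000. Using exponentiation by squaring, this requires 7 multiplications. The key idea: if the exponent is even, square the half-power; if odd, multiply by the base once.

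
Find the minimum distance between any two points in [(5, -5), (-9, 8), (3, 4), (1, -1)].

Computing all pairwise distances among 4 points:

d((5, -5), (-9, 8)) = 19.105
d((5, -5), (3, 4)) = 9.2195
d((5, -5), (1, -1)) = 5.6569
d((-9, 8), (3, 4)) = 12.6491
d((-9, 8), (1, -1)) = 13.4536
d((3, 4), (1, -1)) = 5.3852 <-- minimum

Closest pair: (3, 4) and (1, -1) with distance 5.3852

The closest pair is (3, 4) and (1, -1) with Euclidean distance 5.3852. For 4 points, brute-force pairwise comparison is shown above. For large n, the divide-and-conquer algorithm (sort by x, recurse on halves, check the dividing strip) achieves O(n log n).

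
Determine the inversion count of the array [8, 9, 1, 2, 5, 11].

Finding inversions in [8, 9, 1, 2, 5, 11]:

(0, 2): arr[0]=8 > arr[2]=1
(0, 3): arr[0]=8 > arr[3]=2
(0, 4): arr[0]=8 > arr[4]=5
(1, 2): arr[1]=9 > arr[2]=1
(1, 3): arr[1]=9 > arr[3]=2
(1, 4): arr[1]=9 > arr[4]=5

Total inversions: 6

The array has 6 inversion(s): (0,2), (0,3), (0,4), (1,2), (1,3), (1,4). Each pair (i,j) satisfies i < j and arr[i] > arr[j].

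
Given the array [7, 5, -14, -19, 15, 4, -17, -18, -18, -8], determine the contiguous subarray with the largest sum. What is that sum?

Using Kadane's algorithm on [7, 5, -14, -19, 15, 4, -17, -18, -18, -8]:

Scanning through the array:
Position 1 (value 5): max_ending_here = 12, max_so_far = 12
Position 2 (value -14): max_ending_here = -2, max_so_far = 12
Position 3 (value -19): max_ending_here = -19, max_so_far = 12
Position 4 (value 15): max_ending_here = 15, max_so_far = 15
Position 5 (value 4): max_ending_here = 19, max_so_far = 19
Position 6 (value -17): max_ending_here = 2, max_so_far = 19
Position 7 (value -18): max_ending_here = -16, max_so_far = 19
Position 8 (value -18): max_ending_here = -18, max_so_far = 19
Position 9 (value -8): max_ending_here = -8, max_so_far = 19

Maximum subarray: [15, 4]
Maximum sum: 19

The maximum subarray is [15, 4] with sum 19. This subarray runs from index 4 to index 5.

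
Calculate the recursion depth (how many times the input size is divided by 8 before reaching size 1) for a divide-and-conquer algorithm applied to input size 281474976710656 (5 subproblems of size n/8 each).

For divide and conquer with division factor 8:

Problem sizes at each level:
Level 0: 281474976710656
Level 1: 35184372088832
Level 2: 4398046511104
Level 3: 549755813888
Level 4: 68719476736
Level 5: 8589934592
Level 6: 1073741824
Level 7: 134217728
Level 8: 16777216
Level 9: 2097152
Level 10: 262144
Level 11: 32768
Level 12: 4096
Level 13: 512
Level 14: 64
Level 15: 8
Level 16: 1

The root is level 0 and the size-1 base case is level 16 (the tree spans levels 0 through 16, i.e. 17 levels counting the root), so the depth is the number of divisions: log_8(281474976710656) = 16

The recursion tree depth is log_8(281474976710656) = 16. At each level, the problem size is divided by 8, so it takes 16 divisions to reduce to a base case of size 1. The algorithm makes 5 recursive calls at each level.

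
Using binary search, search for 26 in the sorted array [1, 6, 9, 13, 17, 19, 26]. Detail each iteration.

Binary search for 26 in [1, 6, 9, 13, 17, 19, 26]:

lo=0, hi=6, mid=3, arr[mid]=13 -> 13 < 26, search right half
lo=4, hi=6, mid=5, arr[mid]=19 -> 19 < 26, search right half
lo=6, hi=6, mid=6, arr[mid]=26 -> Found target at index 6!

Binary search finds 26 at index 6 after 3 comparisons. The search repeatedly halves the search space by comparing with the middle element.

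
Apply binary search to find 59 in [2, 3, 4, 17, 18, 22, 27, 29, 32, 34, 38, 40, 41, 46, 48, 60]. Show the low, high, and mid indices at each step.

Binary search for 59 in [2, 3, 4, 17, 18, 22, 27, 29, 32, 34, 38, 40, 41, 46, 48, 60]:

lo=0, hi=15, mid=7, arr[mid]=29 -> 29 < 59, search right half
lo=8, hi=15, mid=11, arr[mid]=40 -> 40 < 59, search right half
lo=12, hi=15, mid=13, arr[mid]=46 -> 46 < 59, search right half
lo=14, hi=15, mid=14, arr[mid]=48 -> 48 < 59, search right half
lo=15, hi=15, mid=15, arr[mid]=60 -> 60 > 59, search left half
lo=15 > hi=14, target 59 not found

Binary search determines that 59 is not in the array after 5 comparisons. The search space was exhausted without finding the target.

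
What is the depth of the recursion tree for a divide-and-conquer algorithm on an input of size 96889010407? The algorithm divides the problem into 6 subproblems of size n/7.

For divide and conquer with division factor 7:

Problem sizes at each level:
Level 0: 96889010407
Level 1: 13841287201
Level 2: 1977326743
Level 3: 282475249
Level 4: 40353607
Level 5: 5764801
Level 6: 823543
Level 7: 117649
Level 8: 16807
Level 9: 2401
Level 10: 343
Level 11: 49
Level 12: 7
Level 13: 1

The root is level 0 and the size-1 base case is level 13 (the tree spans levels 0 through 13, i.e. 14 levels counting the root), so the depth is the number of divisions: log_7(96889010407) = 13

The recursion tree depth is log_7(96889010407) = 13. At each level, the problem size is divided by 7, so it takes 13 divisions to reduce to a base case of size 1. The algorithm makes 6 recursive calls at each level.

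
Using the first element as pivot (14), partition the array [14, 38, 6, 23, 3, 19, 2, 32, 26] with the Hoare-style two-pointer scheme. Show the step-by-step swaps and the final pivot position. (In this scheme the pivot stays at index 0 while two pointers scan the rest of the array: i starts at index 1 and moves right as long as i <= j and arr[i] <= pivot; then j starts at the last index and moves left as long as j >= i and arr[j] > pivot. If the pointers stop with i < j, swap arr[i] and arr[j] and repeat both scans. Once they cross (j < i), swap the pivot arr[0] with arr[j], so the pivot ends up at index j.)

Hoare-style two-pointer partition with pivot = 14:

Initial array: [14, 38, 6, 23, 3, 19, 2, 32, 26]

Pointers start at i = 1, j = 8.
i stops at index 1 (arr[1]=38 > 14), j stops at index 6 (arr[6]=2 <= 14): swap arr[1] and arr[6], array becomes [14, 2, 6, 23, 3, 19, 38, 32, 26]
i stops at index 3 (arr[3]=23 > 14), j stops at index 4 (arr[4]=3 <= 14): swap arr[3] and arr[4], array becomes [14, 2, 6, 3, 23, 19, 38, 32, 26]
i ends at 4, j ends at 3: the pointers have crossed (j < i), so scanning stops.

Swap pivot arr[0] with arr[3] to place pivot at position 3: [3, 2, 6, 14, 23, 19, 38, 32, 26]
Pivot position: 3

After partitioning with pivot 14, the array becomes [3, 2, 6, 14, 23, 19, 38, 32, 26]. The pivot is placed at index 3. All elements to the left of the pivot are <= 14, and all elements to the right are > 14.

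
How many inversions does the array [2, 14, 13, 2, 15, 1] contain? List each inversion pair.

Finding inversions in [2, 14, 13, 2, 15, 1]:

(0, 5): arr[0]=2 > arr[5]=1
(1, 2): arr[1]=14 > arr[2]=13
(1, 3): arr[1]=14 > arr[3]=2
(1, 5): arr[1]=14 > arr[5]=1
(2, 3): arr[2]=13 > arr[3]=2
(2, 5): arr[2]=13 > arr[5]=1
(3, 5): arr[3]=2 > arr[5]=1
(4, 5): arr[4]=15 > arr[5]=1

Total inversions: 8

The array has 8 inversion(s): (0,5), (1,2), (1,3), (1,5), (2,3), (2,5), (3,5), (4,5). Each pair (i,j) satisfies i < j and arr[i] > arr[j].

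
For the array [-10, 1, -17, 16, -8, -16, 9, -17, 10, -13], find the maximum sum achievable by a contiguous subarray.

Using Kadane's algorithm on [-10, 1, -17, 16, -8, -16, 9, -17, 10, -13]:

Scanning through the array:
Position 1 (value 1): max_ending_here = 1, max_so_far = 1
Position 2 (value -17): max_ending_here = -16, max_so_far = 1
Position 3 (value 16): max_ending_here = 16, max_so_far = 16
Position 4 (value -8): max_ending_here = 8, max_so_far = 16
Position 5 (value -16): max_ending_here = -8, max_so_far = 16
Position 6 (value 9): max_ending_here = 9, max_so_far = 16
Position 7 (value -17): max_ending_here = -8, max_so_far = 16
Position 8 (value 10): max_ending_here = 10, max_so_far = 16
Position 9 (value -13): max_ending_here = -3, max_so_far = 16

Maximum subarray: [16]
Maximum sum: 16

The maximum subarray is [16] with sum 16. This subarray runs from index 3 to index 3.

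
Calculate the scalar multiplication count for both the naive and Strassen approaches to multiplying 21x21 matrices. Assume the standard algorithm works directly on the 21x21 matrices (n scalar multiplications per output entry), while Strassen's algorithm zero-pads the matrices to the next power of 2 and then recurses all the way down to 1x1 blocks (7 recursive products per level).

Matrix multiplication for 21x21 matrices:

Strassen's algorithm requires power-of-2 dimensions. Pad 21x21 to 32x32 (next power of 2).

Standard algorithm: 21^3 = 9261 multiplications
Strassen's algorithm: 7^(log2(32)) = 7^5 = 16807 multiplications
Difference: 9261 - 16807 = -7546 (Strassen uses MORE here due to padding overhead — for small or just-over-power-of-2 n, padding can outweigh the per-level savings)

Standard: 9261 multiplications (21^3). Strassen: 16807 multiplications (7^5, after padding to 32x32). Strassen reduces 8 recursive multiplications to 7 at each level.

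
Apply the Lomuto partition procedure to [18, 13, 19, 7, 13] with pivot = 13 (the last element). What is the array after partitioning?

Lomuto partition with pivot = 13:

Initial array: [18, 13, 19, 7, 13]

arr[0]=18 > 13: no swap
arr[1]=13 <= 13: swap with position 0, array becomes [13, 18, 19, 7, 13]
arr[2]=19 > 13: no swap
arr[3]=7 <= 13: swap with position 1, array becomes [13, 7, 19, 18, 13]

Place pivot at position 2: [13, 7, 13, 18, 19]
Pivot position: 2

After partitioning with pivot 13, the array becomes [13, 7, 13, 18, 19]. The pivot is placed at index 2. All elements to the left of the pivot are <= 13, and all elements to the right are > 13.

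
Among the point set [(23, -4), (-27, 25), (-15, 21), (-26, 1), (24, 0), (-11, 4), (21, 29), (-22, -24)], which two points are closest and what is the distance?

Computing all pairwise distances among 8 points:

d((23, -4), (-27, 25)) = 57.8014
d((23, -4), (-15, 21)) = 45.4863
d((23, -4), (-26, 1)) = 49.2544
d((23, -4), (24, 0)) = 4.1231 <-- minimum
d((23, -4), (-11, 4)) = 34.9285
d((23, -4), (21, 29)) = 33.0606
d((23, -4), (-22, -24)) = 49.2443
d((-27, 25), (-15, 21)) = 12.6491
d((-27, 25), (-26, 1)) = 24.0208
d((-27, 25), (24, 0)) = 56.7979
d((-27, 25), (-11, 4)) = 26.4008
d((-27, 25), (21, 29)) = 48.1664
d((-27, 25), (-22, -24)) = 49.2544
d((-15, 21), (-26, 1)) = 22.8254
d((-15, 21), (24, 0)) = 44.2945
d((-15, 21), (-11, 4)) = 17.4642
d((-15, 21), (21, 29)) = 36.8782
d((-15, 21), (-22, -24)) = 45.5412
d((-26, 1), (24, 0)) = 50.01
d((-26, 1), (-11, 4)) = 15.2971
d((-26, 1), (21, 29)) = 54.7083
d((-26, 1), (-22, -24)) = 25.318
d((24, 0), (-11, 4)) = 35.2278
d((24, 0), (21, 29)) = 29.1548
d((24, 0), (-22, -24)) = 51.8845
d((-11, 4), (21, 29)) = 40.6079
d((-11, 4), (-22, -24)) = 30.0832
d((21, 29), (-22, -24)) = 68.2495

Closest pair: (23, -4) and (24, 0) with distance 4.1231

The closest pair is (23, -4) and (24, 0) with Euclidean distance 4.1231. For 8 points, brute-force pairwise comparison is shown above. For large n, the divide-and-conquer algorithm (sort by x, recurse on halves, check the dividing strip) achieves O(n log n).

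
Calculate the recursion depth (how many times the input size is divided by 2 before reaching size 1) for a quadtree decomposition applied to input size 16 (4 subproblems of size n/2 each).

For divide and conquer with division factor 2:

Problem sizes at each level:
Level 0: 16
Level 1: 8
Level 2: 4
Level 3: 2
Level 4: 1

The root is level 0 and the size-1 base case is level 4 (the tree spans levels 0 through 4, i.e. 5 levels counting the root), so the depth is the number of divisions: log_2(16) = 4

The recursion tree depth is log_2(16) = 4. At each level, the problem size is divided by 2, so it takes 4 divisions to reduce to a base case of size 1. The algorithm makes 4 recursive calls at each level.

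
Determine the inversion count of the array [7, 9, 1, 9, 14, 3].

Finding inversions in [7, 9, 1, 9, 14, 3]:

(0, 2): arr[0]=7 > arr[2]=1
(0, 5): arr[0]=7 > arr[5]=3
(1, 2): arr[1]=9 > arr[2]=1
(1, 5): arr[1]=9 > arr[5]=3
(3, 5): arr[3]=9 > arr[5]=3
(4, 5): arr[4]=14 > arr[5]=3

Total inversions: 6

The array has 6 inversion(s): (0,2), (0,5), (1,2), (1,5), (3,5), (4,5). Each pair (i,j) satisfies i < j and arr[i] > arr[j].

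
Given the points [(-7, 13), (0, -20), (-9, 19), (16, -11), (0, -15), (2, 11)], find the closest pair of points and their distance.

Computing all pairwise distances among 6 points:

d((-7, 13), (0, -20)) = 33.7343
d((-7, 13), (-9, 19)) = 6.3246
d((-7, 13), (16, -11)) = 33.2415
d((-7, 13), (0, -15)) = 28.8617
d((-7, 13), (2, 11)) = 9.2195
d((0, -20), (-9, 19)) = 40.025
d((0, -20), (16, -11)) = 18.3576
d((0, -20), (0, -15)) = 5.0 <-- minimum
d((0, -20), (2, 11)) = 31.0644
d((-9, 19), (16, -11)) = 39.0512
d((-9, 19), (0, -15)) = 35.171
d((-9, 19), (2, 11)) = 13.6015
d((16, -11), (0, -15)) = 16.4924
d((16, -11), (2, 11)) = 26.0768
d((0, -15), (2, 11)) = 26.0768

Closest pair: (0, -20) and (0, -15) with distance 5.0

The closest pair is (0, -20) and (0, -15) with Euclidean distance 5.0. For 6 points, brute-force pairwise comparison is shown above. For large n, the divide-and-conquer algorithm (sort by x, recurse on halves, check the dividing strip) achieves O(n log n).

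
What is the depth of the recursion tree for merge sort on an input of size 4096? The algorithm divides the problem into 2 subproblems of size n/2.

For divide and conquer with division factor 2:

Problem sizes at each level:
Level 0: 4096
Level 1: 2048
Level 2: 1024
Level 3: 512
Level 4: 256
Level 5: 128
Level 6: 64
Level 7: 32
Level 8: 16
Level 9: 8
Level 10: 4
Level 11: 2
Level 12: 1

The root is level 0 and the size-1 base case is level 12 (the tree spans levels 0 through 12, i.e. 13 levels counting the root), so the depth is the number of divisions: log_2(4096) = 12

The recursion tree depth is log_2(4096) = 12. At each level, the problem size is divided by 2, so it takes 12 divisions to reduce to a base case of size 1. The algorithm makes 2 recursive calls at each level.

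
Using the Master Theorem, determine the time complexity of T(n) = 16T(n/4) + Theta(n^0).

Master Theorem for T(n) = 16T(n/4) + O(n^0):

a = 16, b = 4, c = 0
log_b(a) = log_4(16) = 2.0000

Case 1: c = 0 < log_4(16) = 2.0000
T(n) = O(n^(log_4 16)) = O(n^2)

For T(n) = 16T(n/4) + O(n^0): log_4(16) = 2.0000. This is Case 1 of the Master Theorem (c < log_b(a), work dominated by leaves), giving O(n^2).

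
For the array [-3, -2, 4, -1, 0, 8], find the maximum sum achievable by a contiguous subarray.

Using Kadane's algorithm on [-3, -2, 4, -1, 0, 8]:

Scanning through the array:
Position 1 (value -2): max_ending_here = -2, max_so_far = -2
Position 2 (value 4): max_ending_here = 4, max_so_far = 4
Position 3 (value -1): max_ending_here = 3, max_so_far = 4
Position 4 (value 0): max_ending_here = 3, max_so_far = 4
Position 5 (value 8): max_ending_here = 11, max_so_far = 11

Maximum subarray: [4, -1, 0, 8]
Maximum sum: 11

The maximum subarray is [4, -1, 0, 8] with sum 11. This subarray runs from index 2 to index 5.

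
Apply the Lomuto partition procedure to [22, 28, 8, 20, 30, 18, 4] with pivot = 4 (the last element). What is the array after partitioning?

Lomuto partition with pivot = 4:

Initial array: [22, 28, 8, 20, 30, 18, 4]

arr[0]=22 > 4: no swap
arr[1]=28 > 4: no swap
arr[2]=8 > 4: no swap
arr[3]=20 > 4: no swap
arr[4]=30 > 4: no swap
arr[5]=18 > 4: no swap

Place pivot at position 0: [4, 28, 8, 20, 30, 18, 22]
Pivot position: 0

After partitioning with pivot 4, the array becomes [4, 28, 8, 20, 30, 18, 22]. The pivot is placed at index 0. All elements to the left of the pivot are <= 4, and all elements to the right are > 4.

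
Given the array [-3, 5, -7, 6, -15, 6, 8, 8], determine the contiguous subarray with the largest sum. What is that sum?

Using Kadane's algorithm on [-3, 5, -7, 6, -15, 6, 8, 8]:

Scanning through the array:
Position 1 (value 5): max_ending_here = 5, max_so_far = 5
Position 2 (value -7): max_ending_here = -2, max_so_far = 5
Position 3 (value 6): max_ending_here = 6, max_so_far = 6
Position 4 (value -15): max_ending_here = -9, max_so_far = 6
Position 5 (value 6): max_ending_here = 6, max_so_far = 6
Position 6 (value 8): max_ending_here = 14, max_so_far = 14
Position 7 (value 8): max_ending_here = 22, max_so_far = 22

Maximum subarray: [6, 8, 8]
Maximum sum: 22

The maximum subarray is [6, 8, 8] with sum 22. This subarray runs from index 5 to index 7.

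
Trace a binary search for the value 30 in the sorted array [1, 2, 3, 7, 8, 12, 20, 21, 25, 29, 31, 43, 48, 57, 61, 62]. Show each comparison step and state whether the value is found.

Binary search for 30 in [1, 2, 3, 7, 8, 12, 20, 21, 25, 29, 31, 43, 48, 57, 61, 62]:

lo=0, hi=15, mid=7, arr[mid]=21 -> 21 < 30, search right half
lo=8, hi=15, mid=11, arr[mid]=43 -> 43 > 30, search left half
lo=8, hi=10, mid=9, arr[mid]=29 -> 29 < 30, search right half
lo=10, hi=10, mid=10, arr[mid]=31 -> 31 > 30, search left half
lo=10 > hi=9, target 30 not found

Binary search determines that 30 is not in the array after 4 comparisons. The search space was exhausted without finding the target.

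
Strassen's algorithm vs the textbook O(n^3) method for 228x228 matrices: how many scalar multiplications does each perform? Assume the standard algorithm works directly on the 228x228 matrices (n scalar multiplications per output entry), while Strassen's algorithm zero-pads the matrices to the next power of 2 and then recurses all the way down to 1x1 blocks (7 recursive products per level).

Matrix multiplication for 228x228 matrices:

Strassen's algorithm requires power-of-2 dimensions. Pad 228x228 to 256x256 (next power of 2).

Standard algorithm: 228^3 = 11852352 multiplications
Strassen's algorithm: 7^(log2(256)) = 7^8 = 5764801 multiplications
Savings: 11852352 - 5764801 = 6087551 multiplications

Standard: 11852352 multiplications (228^3). Strassen: 5764801 multiplications (7^8, after padding to 256x256). Strassen reduces 8 recursive multiplications to 7 at each level.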